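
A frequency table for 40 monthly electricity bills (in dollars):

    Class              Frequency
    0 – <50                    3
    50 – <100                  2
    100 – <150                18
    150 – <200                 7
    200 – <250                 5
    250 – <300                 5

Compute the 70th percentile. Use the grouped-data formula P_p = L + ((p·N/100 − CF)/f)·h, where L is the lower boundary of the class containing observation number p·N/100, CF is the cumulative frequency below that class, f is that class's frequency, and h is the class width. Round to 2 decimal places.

N = 40; target position k = 70/100 · 40 = 28.
Cumulative frequencies: 3, 5, 23, 30, 35, 40.
Observation 28 falls in the class 150 – <200.
L = 150, CF = 23, f = 7, h = 50.
P70 = 150 + ((28 − 23)/7)·50 = 150 + 35.7143 = 185.714.

185.71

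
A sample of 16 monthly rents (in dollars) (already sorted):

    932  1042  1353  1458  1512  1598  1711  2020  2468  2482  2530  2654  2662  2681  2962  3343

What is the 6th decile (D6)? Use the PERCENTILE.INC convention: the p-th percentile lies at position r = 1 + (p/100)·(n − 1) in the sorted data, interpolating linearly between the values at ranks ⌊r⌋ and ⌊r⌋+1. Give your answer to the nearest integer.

n = 16.
r = 1 + (60/100)·(16 − 1) = 1 + 9 = 10.
r is an integer, so P60 is the value at rank 10: 2482.

2482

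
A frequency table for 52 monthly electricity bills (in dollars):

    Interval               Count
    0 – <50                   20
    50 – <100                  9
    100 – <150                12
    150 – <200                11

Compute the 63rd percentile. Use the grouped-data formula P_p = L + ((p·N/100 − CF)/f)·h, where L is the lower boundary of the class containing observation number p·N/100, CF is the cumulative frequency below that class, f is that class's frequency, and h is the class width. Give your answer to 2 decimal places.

N = 52; target position k = 63/100 · 52 = 32.76.
Cumulative frequencies: 20, 29, 41, 52.
Observation 32.76 falls in the class 100 – <150.
L = 100, CF = 29, f = 12, h = 50.
P63 = 100 + ((32.76 − 29)/12)·50 = 100 + 15.6667 = 115.667.

115.67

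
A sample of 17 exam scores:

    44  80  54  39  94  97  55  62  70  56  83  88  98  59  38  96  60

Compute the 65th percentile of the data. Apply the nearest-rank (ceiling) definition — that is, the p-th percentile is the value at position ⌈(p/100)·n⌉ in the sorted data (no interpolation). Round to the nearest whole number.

Sorted: 38, 39, 44, 54, 55, 56, 59, 60, 62, 70, 80, 83, 88, 94, 96, 97, 98.
n = 17.
Position = ⌈65/100 · 17⌉ = ⌈11.05⌉ = 12.
The value at rank 12 is 83.

83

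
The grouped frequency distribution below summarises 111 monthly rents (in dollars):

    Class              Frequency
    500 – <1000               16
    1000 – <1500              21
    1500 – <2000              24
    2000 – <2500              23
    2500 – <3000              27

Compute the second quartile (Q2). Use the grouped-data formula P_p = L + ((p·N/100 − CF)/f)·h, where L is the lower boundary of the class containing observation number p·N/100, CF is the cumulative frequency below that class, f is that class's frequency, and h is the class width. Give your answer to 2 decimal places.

1885.42

N = 111; target position k = 50/100 · 111 = 55.5.
Cumulative frequencies: 16, 37, 61, 84, 111.
Observation 55.5 falls in the class 1500 – <2000.
L = 1500, CF = 37, f = 24, h = 500.
P50 = 1500 + ((55.5 − 37)/24)·500 = 1500 + 385.417 = 1885.42.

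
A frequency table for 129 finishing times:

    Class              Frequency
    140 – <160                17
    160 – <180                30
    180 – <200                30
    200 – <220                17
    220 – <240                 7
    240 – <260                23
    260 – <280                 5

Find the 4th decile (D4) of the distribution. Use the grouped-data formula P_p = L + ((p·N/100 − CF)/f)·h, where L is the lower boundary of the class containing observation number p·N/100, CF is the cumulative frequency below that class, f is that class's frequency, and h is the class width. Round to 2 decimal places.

N = 129; target position k = 40/100 · 129 = 51.6.
Cumulative frequencies: 17, 47, 77, 94, 101, 124, 129.
Observation 51.6 falls in the class 180 – <200.
L = 180, CF = 47, f = 30, h = 20.
P40 = 180 + ((51.6 − 47)/30)·20 = 180 + 3.06667 = 183.067.

183.07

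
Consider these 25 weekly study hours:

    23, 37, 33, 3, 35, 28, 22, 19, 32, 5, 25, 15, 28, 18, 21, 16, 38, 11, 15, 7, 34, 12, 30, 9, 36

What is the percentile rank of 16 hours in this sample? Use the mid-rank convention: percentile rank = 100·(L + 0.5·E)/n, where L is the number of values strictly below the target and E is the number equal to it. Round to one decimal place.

Sorted: 3, 5, 7, 9, 11, 12, 15, 15, 16, 18, 19, 21, 22, 23, 25, 28, 28, 30, 32, 33, 34, 35, 36, 37, 38.
Count below 16: L = 8; count equal: E = 1; n = 25.
Percentile rank = 100·(8 + 0.5·1)/25 = 100·8.5/25 = 34.

34.0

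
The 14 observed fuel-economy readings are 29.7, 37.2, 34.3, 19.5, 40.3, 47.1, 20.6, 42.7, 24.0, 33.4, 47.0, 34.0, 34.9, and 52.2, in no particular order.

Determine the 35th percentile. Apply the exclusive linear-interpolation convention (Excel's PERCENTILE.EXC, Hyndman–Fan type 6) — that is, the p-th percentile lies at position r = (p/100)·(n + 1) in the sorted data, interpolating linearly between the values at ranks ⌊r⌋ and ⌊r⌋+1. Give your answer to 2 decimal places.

Sorted: 19.5, 20.6, 24.0, 29.7, 33.4, 34.0, 34.3, 34.9, 37.2, 40.3, 42.7, 47.0, 47.1, 52.2.
n = 14.
r = (35/100)·(14 + 1) = 5.25.
Rank 5 is 33.4 and rank 6 is 34.0.
Interpolate: 33.4 + 0.25·(34.0 − 33.4) = 33.4 + 0.25·0.6 = 33.55.

33.55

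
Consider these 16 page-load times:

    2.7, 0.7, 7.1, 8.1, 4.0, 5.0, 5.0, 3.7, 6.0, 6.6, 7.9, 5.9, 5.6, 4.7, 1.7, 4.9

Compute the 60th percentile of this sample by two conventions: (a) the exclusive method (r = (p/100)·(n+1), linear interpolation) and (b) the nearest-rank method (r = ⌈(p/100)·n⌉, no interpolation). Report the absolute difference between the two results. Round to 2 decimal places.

0.06

Sorted: 0.7, 1.7, 2.7, 3.7, 4.0, 4.7, 4.9, 5.0, 5.0, 5.6, 5.9, 6.0, 6.6, 7.1, 7.9, 8.1.
n = 16.
(a) r = 10.2; between ranks 10 (5.6) and 11 (5.9): 5.66.
(b) the nearest-rank method: rank 10 → 5.6.
|5.66 − 5.6| = 0.06.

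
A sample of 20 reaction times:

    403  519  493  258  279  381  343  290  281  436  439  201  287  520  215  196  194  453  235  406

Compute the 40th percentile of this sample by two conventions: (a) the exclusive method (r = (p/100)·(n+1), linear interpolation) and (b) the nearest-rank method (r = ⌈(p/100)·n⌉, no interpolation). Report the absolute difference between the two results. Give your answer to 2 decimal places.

2.40

Sorted: 194, 196, 201, 215, 235, 258, 279, 281, 287, 290, 343, 381, 403, 406, 436, 439, 453, 493, 519, 520.
n = 20.
(a) r = 8.4; between ranks 8 (281) and 9 (287): 283.4.
(b) the nearest-rank method: rank 8 → 281.
|283.4 − 281| = 2.4.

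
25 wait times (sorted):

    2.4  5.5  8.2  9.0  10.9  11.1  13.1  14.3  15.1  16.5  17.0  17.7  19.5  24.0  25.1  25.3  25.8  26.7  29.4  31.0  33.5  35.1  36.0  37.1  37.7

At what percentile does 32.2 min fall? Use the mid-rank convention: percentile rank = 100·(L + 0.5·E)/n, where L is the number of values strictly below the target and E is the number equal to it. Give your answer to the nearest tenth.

Count below 32.2: L = 20; count equal: E = 0; n = 25.
Percentile rank = 100·(20 + 0.5·0)/25 = 100·20/25 = 80.

80.0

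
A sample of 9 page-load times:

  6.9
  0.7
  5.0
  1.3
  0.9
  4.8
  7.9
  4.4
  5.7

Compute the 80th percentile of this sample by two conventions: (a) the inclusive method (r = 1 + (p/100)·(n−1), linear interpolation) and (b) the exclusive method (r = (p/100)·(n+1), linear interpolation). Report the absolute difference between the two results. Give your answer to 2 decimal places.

Sorted: 0.7, 0.9, 1.3, 4.4, 4.8, 5.0, 5.7, 6.9, 7.9.
n = 9.
(a) r = 7.4; between ranks 7 (5.7) and 8 (6.9): 6.18.
(b) r = 8 → value at rank 8 = 6.9.
|6.18 − 6.9| = 0.72.

0.72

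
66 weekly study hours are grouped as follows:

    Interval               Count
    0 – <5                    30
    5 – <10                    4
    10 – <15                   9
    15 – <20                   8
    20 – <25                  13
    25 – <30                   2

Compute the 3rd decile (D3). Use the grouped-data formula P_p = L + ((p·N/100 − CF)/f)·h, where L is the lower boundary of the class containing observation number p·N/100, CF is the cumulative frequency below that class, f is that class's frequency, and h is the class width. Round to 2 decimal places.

N = 66; target position k = 30/100 · 66 = 19.8.
Cumulative frequencies: 30, 34, 43, 51, 64, 66.
Observation 19.8 falls in the class 0 – <5.
L = 0, CF = 0, f = 30, h = 5.
P30 = 0 + ((19.8 − 0)/30)·5 = 0 + 3.3 = 3.3.

3.30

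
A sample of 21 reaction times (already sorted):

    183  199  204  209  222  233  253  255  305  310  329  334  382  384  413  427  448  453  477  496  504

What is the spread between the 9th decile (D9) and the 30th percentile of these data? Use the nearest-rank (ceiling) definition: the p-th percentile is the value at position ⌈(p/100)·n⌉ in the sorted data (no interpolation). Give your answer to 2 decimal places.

n = 21.
P30: rank ⌈30/100·21⌉ = 7 → 253.
P90: rank ⌈90/100·21⌉ = 19 → 477.
Difference: 477 − 253 = 224.

224.00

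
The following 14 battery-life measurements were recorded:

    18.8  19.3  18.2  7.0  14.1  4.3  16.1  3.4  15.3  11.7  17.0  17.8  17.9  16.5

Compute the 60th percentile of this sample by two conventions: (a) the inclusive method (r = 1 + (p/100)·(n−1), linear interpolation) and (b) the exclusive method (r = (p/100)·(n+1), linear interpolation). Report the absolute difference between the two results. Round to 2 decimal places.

0.10

Sorted: 3.4, 4.3, 7.0, 11.7, 14.1, 15.3, 16.1, 16.5, 17.0, 17.8, 17.9, 18.2, 18.8, 19.3.
n = 14.
(a) r = 8.8; between ranks 8 (16.5) and 9 (17.0): 16.9.
(b) r = 9 → value at rank 9 = 17.
|16.9 − 17| = 0.1.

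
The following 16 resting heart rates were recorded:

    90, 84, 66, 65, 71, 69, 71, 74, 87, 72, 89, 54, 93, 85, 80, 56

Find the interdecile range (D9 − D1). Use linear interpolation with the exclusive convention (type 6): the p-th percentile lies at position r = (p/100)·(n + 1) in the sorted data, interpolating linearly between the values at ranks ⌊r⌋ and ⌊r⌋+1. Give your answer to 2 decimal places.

Sorted: 54, 56, 65, 66, 69, 71, 71, 72, 74, 80, 84, 85, 87, 89, 90, 93.
n = 16.
P10: r = 1.7; ranks 1–2 are 54, 56; interpolating gives 55.4.
P90: r = 15.3; ranks 15–16 are 90, 93; interpolating gives 90.9.
Difference: 90.9 − 55.4 = 35.5.

35.50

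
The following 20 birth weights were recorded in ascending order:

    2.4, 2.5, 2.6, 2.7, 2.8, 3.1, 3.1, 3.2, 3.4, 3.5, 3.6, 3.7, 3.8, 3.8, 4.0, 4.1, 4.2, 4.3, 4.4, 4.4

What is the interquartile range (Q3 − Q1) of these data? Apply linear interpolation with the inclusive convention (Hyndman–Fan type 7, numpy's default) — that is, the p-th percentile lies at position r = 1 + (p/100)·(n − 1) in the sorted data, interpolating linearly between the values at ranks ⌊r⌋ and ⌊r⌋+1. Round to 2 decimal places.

1.00

n = 20.
P25: r = 5.75; ranks 5–6 are 2.8, 3.1; interpolating gives 3.025.
P75: r = 15.25; ranks 15–16 are 4.0, 4.1; interpolating gives 4.025.
Difference: 4.025 − 3.025 = 1.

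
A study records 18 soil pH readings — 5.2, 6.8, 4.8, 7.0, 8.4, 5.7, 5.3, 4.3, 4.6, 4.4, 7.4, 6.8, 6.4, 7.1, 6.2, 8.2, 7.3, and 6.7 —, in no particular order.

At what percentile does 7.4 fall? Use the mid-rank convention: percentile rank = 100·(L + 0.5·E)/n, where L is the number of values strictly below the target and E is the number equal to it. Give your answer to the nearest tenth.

Sorted: 4.3, 4.4, 4.6, 4.8, 5.2, 5.3, 5.7, 6.2, 6.4, 6.7, 6.8, 6.8, 7.0, 7.1, 7.3, 7.4, 8.2, 8.4.
Count below 7.4: L = 15; count equal: E = 1; n = 18.
Percentile rank = 100·(15 + 0.5·1)/18 = 100·15.5/18 = 86.11.

86.1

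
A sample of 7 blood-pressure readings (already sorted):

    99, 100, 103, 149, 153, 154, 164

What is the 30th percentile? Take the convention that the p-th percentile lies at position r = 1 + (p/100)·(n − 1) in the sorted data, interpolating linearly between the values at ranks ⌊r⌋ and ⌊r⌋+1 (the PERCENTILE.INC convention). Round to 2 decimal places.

102.40

n = 7.
r = 1 + (30/100)·(7 − 1) = 1 + 1.8 = 2.8.
Rank 2 is 100 and rank 3 is 103.
Interpolate: 100 + 0.8·(103 − 100) = 100 + 0.8·3 = 102.4.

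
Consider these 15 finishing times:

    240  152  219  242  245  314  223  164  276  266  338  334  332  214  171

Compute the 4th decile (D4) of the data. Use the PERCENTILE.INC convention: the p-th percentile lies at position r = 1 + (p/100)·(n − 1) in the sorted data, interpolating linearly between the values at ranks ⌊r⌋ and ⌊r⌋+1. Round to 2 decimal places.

233.20

Sorted: 152, 164, 171, 214, 219, 223, 240, 242, 245, 266, 276, 314, 332, 334, 338.
n = 15.
r = 1 + (40/100)·(15 − 1) = 1 + 5.6 = 6.6.
Rank 6 is 223 and rank 7 is 240.
Interpolate: 223 + 0.6·(240 − 223) = 223 + 0.6·17 = 233.2.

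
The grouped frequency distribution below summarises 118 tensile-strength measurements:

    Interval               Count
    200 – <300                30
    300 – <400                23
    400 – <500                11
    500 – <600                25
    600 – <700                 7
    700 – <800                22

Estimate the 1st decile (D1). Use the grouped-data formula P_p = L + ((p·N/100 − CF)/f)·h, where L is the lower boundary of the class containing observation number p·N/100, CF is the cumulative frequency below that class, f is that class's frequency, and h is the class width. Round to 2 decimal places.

239.33

N = 118; target position k = 10/100 · 118 = 11.8.
Cumulative frequencies: 30, 53, 64, 89, 96, 118.
Observation 11.8 falls in the class 200 – <300.
L = 200, CF = 0, f = 30, h = 100.
P10 = 200 + ((11.8 − 0)/30)·100 = 200 + 39.3333 = 239.333.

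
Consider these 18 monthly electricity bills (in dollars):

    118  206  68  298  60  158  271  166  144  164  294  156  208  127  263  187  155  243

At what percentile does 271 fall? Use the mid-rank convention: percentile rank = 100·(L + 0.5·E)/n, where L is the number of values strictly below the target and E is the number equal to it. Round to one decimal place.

86.1

Sorted: 60, 68, 118, 127, 144, 155, 156, 158, 164, 166, 187, 206, 208, 243, 263, 271, 294, 298.
Count below 271: L = 15; count equal: E = 1; n = 18.
Percentile rank = 100·(15 + 0.5·1)/18 = 100·15.5/18 = 86.11.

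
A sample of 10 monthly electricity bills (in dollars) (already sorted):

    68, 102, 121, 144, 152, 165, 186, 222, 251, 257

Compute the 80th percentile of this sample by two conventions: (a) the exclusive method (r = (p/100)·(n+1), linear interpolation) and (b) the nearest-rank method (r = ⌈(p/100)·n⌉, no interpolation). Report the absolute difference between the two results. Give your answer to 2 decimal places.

n = 10.
(a) r = 8.8; between ranks 8 (222) and 9 (251): 245.2.
(b) the nearest-rank method: rank 8 → 222.
|245.2 − 222| = 23.2.

23.20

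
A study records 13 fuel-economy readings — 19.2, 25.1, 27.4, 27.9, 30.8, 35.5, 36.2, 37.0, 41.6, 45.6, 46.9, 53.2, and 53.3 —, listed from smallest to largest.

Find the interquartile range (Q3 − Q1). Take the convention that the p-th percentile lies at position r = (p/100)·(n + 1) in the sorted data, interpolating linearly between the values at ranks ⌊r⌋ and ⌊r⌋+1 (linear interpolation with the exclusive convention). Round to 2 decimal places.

18.60

n = 13.
P25: r = 3.5; ranks 3–4 are 27.4, 27.9; interpolating gives 27.65.
P75: r = 10.5; ranks 10–11 are 45.6, 46.9; interpolating gives 46.25.
Difference: 46.25 − 27.65 = 18.6.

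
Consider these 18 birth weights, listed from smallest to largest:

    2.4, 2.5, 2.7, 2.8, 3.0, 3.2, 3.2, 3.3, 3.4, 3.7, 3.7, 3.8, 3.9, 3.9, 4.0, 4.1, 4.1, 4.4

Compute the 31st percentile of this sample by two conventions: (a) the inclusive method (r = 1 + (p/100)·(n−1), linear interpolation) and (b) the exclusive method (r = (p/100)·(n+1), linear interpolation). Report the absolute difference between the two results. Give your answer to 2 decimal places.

0.02

n = 18.
(a) r = 6.27; between ranks 6 (3.2) and 7 (3.2): 3.2.
(b) r = 5.89; between ranks 5 (3.0) and 6 (3.2): 3.178.
|3.2 − 3.178| = 0.022.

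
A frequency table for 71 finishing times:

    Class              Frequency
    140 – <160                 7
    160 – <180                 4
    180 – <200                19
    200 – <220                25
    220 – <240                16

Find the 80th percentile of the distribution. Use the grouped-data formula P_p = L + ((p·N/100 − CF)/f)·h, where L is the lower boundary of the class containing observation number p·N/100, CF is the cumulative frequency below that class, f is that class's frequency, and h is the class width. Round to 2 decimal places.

222.25

N = 71; target position k = 80/100 · 71 = 56.8.
Cumulative frequencies: 7, 11, 30, 55, 71.
Observation 56.8 falls in the class 220 – <240.
L = 220, CF = 55, f = 16, h = 20.
P80 = 220 + ((56.8 − 55)/16)·20 = 220 + 2.25 = 222.25.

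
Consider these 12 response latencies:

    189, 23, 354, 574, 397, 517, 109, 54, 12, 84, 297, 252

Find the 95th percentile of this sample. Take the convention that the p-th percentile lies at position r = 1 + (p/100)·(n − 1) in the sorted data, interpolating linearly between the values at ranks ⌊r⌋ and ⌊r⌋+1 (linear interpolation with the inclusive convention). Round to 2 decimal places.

542.65

Sorted: 12, 23, 54, 84, 109, 189, 252, 297, 354, 397, 517, 574.
n = 12.
r = 1 + (95/100)·(12 − 1) = 1 + 10.45 = 11.45.
Rank 11 is 517 and rank 12 is 574.
Interpolate: 517 + 0.45·(574 − 517) = 517 + 0.45·57 = 542.65.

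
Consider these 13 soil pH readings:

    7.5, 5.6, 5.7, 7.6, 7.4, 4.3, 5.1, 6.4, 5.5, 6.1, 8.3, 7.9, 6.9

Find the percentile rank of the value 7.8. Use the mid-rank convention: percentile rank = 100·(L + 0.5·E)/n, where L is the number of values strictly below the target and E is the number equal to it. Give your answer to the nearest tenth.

Sorted: 4.3, 5.1, 5.5, 5.6, 5.7, 6.1, 6.4, 6.9, 7.4, 7.5, 7.6, 7.9, 8.3.
Count below 7.8: L = 11; count equal: E = 0; n = 13.
Percentile rank = 100·(11 + 0.5·0)/13 = 100·11/13 = 84.62.

84.6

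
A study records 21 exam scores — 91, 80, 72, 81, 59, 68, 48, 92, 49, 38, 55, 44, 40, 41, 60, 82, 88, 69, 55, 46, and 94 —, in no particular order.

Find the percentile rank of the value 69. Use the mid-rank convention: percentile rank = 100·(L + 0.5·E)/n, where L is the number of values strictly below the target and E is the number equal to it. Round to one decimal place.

59.5

Sorted: 38, 40, 41, 44, 46, 48, 49, 55, 55, 59, 60, 68, 69, 72, 80, 81, 82, 88, 91, 92, 94.
Count below 69: L = 12; count equal: E = 1; n = 21.
Percentile rank = 100·(12 + 0.5·1)/21 = 100·12.5/21 = 59.52.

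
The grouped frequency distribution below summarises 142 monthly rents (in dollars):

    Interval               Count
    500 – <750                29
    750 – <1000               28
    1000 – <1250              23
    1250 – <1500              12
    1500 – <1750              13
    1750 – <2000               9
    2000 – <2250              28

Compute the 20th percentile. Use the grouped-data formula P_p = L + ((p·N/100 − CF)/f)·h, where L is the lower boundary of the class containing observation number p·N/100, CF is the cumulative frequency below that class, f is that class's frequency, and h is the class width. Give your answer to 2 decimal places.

N = 142; target position k = 20/100 · 142 = 28.4.
Cumulative frequencies: 29, 57, 80, 92, 105, 114, 142.
Observation 28.4 falls in the class 500 – <750.
L = 500, CF = 0, f = 29, h = 250.
P20 = 500 + ((28.4 − 0)/29)·250 = 500 + 244.828 = 744.828.

744.83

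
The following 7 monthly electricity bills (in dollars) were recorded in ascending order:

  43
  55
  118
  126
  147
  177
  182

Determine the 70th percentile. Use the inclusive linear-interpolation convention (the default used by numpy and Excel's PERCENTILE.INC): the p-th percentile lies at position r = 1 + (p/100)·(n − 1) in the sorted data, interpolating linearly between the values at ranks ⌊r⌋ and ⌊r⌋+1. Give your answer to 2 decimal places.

n = 7.
r = 1 + (70/100)·(7 − 1) = 1 + 4.2 = 5.2.
Rank 5 is 147 and rank 6 is 177.
Interpolate: 147 + 0.2·(177 − 147) = 147 + 0.2·30 = 153.

153.00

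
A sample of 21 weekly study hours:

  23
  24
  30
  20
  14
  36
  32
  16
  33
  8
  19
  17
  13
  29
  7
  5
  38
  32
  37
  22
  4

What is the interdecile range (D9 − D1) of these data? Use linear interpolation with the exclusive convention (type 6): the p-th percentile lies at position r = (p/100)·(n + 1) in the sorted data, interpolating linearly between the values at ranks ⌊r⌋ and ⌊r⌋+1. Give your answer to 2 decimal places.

Sorted: 4, 5, 7, 8, 13, 14, 16, 17, 19, 20, 22, 23, 24, 29, 30, 32, 32, 33, 36, 37, 38.
n = 21.
P10: r = 2.2; ranks 2–3 are 5, 7; interpolating gives 5.4.
P90: r = 19.8; ranks 19–20 are 36, 37; interpolating gives 36.8.
Difference: 36.8 − 5.4 = 31.4.

31.40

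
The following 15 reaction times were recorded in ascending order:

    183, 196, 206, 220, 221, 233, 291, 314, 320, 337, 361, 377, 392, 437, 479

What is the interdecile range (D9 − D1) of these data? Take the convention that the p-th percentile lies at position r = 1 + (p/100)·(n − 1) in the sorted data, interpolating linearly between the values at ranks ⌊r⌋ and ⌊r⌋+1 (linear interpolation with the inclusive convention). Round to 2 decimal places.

n = 15.
P10: r = 2.4; ranks 2–3 are 196, 206; interpolating gives 200.
P90: r = 13.6; ranks 13–14 are 392, 437; interpolating gives 419.
Difference: 419 − 200 = 219.

219.00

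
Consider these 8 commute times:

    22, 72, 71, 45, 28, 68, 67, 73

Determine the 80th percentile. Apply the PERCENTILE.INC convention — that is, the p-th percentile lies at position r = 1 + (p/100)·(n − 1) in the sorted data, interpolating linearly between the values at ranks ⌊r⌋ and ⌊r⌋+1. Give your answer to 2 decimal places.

Sorted: 22, 28, 45, 67, 68, 71, 72, 73.
n = 8.
r = 1 + (80/100)·(8 − 1) = 1 + 5.6 = 6.6.
Rank 6 is 71 and rank 7 is 72.
Interpolate: 71 + 0.6·(72 − 71) = 71 + 0.6·1 = 71.6.

71.60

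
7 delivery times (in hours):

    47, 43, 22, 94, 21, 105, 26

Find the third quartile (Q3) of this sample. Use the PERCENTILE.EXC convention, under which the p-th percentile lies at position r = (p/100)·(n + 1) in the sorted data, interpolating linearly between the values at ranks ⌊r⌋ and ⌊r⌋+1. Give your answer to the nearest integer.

94

Sorted: 21, 22, 26, 43, 47, 94, 105.
n = 7.
r = (75/100)·(7 + 1) = 6.
r is an integer, so P75 is the value at rank 6: 94.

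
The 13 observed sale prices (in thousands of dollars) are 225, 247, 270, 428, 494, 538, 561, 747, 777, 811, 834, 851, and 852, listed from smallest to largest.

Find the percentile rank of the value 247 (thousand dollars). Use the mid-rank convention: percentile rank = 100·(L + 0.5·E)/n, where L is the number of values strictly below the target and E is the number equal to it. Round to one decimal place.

Count below 247: L = 1; count equal: E = 1; n = 13.
Percentile rank = 100·(1 + 0.5·1)/13 = 100·1.5/13 = 11.54.

11.5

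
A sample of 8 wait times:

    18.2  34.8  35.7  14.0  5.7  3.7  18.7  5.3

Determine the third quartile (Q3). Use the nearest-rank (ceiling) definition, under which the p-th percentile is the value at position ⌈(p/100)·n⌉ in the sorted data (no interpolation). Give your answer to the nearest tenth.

Sorted: 3.7, 5.3, 5.7, 14.0, 18.2, 18.7, 34.8, 35.7.
n = 8.
Position = ⌈75/100 · 8⌉ = ⌈6⌉ = 6.
The value at rank 6 is 18.7.

18.7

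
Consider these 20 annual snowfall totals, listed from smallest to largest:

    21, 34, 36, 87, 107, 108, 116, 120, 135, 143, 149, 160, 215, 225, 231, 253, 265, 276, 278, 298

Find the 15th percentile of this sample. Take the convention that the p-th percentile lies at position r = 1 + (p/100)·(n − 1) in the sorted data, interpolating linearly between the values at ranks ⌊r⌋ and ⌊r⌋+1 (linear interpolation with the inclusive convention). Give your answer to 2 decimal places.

79.35

n = 20.
r = 1 + (15/100)·(20 − 1) = 1 + 2.85 = 3.85.
Rank 3 is 36 and rank 4 is 87.
Interpolate: 36 + 0.85·(87 − 36) = 36 + 0.85·51 = 79.35.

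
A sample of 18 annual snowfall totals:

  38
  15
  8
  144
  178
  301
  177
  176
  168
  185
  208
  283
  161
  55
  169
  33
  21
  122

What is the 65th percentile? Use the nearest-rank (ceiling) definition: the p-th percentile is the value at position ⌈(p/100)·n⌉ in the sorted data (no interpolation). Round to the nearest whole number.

Sorted: 8, 15, 21, 33, 38, 55, 122, 144, 161, 168, 169, 176, 177, 178, 185, 208, 283, 301.
n = 18.
Position = ⌈65/100 · 18⌉ = ⌈11.7⌉ = 12.
The value at rank 12 is 176.

176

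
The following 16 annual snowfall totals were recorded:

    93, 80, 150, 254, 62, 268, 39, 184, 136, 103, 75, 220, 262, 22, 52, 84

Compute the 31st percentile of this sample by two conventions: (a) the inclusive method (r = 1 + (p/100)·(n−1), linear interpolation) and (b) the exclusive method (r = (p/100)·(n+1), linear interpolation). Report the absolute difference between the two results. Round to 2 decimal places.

1.90

Sorted: 22, 39, 52, 62, 75, 80, 84, 93, 103, 136, 150, 184, 220, 254, 262, 268.
n = 16.
(a) r = 5.65; between ranks 5 (75) and 6 (80): 78.25.
(b) r = 5.27; between ranks 5 (75) and 6 (80): 76.35.
|78.25 − 76.35| = 1.9.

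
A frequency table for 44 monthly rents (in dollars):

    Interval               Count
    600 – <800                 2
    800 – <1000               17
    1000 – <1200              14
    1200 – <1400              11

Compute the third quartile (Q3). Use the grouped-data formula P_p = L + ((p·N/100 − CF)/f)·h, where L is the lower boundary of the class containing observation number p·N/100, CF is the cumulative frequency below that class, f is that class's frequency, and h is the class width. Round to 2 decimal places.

1200.00

N = 44; target position k = 75/100 · 44 = 33.
Cumulative frequencies: 2, 19, 33, 44.
Observation 33 falls in the class 1000 – <1200.
L = 1000, CF = 19, f = 14, h = 200.
P75 = 1000 + ((33 − 19)/14)·200 = 1000 + 200 = 1200.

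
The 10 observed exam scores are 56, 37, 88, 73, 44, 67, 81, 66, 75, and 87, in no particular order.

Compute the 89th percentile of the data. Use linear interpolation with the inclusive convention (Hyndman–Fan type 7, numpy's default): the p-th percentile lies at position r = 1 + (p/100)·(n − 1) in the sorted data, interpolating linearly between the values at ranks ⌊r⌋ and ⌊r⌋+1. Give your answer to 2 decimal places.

87.01

Sorted: 37, 44, 56, 66, 67, 73, 75, 81, 87, 88.
n = 10.
r = 1 + (89/100)·(10 − 1) = 1 + 8.01 = 9.01.
Rank 9 is 87 and rank 10 is 88.
Interpolate: 87 + 0.01·(88 − 87) = 87 + 0.01·1 = 87.01.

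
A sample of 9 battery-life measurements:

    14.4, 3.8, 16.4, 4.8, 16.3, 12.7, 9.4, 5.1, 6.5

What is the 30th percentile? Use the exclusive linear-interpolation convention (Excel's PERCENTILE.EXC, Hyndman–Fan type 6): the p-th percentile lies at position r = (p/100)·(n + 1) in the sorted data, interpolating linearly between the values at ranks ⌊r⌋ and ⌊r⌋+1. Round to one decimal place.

Sorted: 3.8, 4.8, 5.1, 6.5, 9.4, 12.7, 14.4, 16.3, 16.4.
n = 9.
r = (30/100)·(9 + 1) = 3.
r is an integer, so P30 is the value at rank 3: 5.1.

5.1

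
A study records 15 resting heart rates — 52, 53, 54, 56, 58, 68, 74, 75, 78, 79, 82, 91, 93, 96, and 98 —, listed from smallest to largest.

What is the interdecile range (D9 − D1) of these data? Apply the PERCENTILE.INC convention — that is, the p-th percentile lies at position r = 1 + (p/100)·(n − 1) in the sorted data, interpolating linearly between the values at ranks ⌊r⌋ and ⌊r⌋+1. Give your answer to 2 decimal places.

n = 15.
P10: r = 2.4; ranks 2–3 are 53, 54; interpolating gives 53.4.
P90: r = 13.6; ranks 13–14 are 93, 96; interpolating gives 94.8.
Difference: 94.8 − 53.4 = 41.4.

41.40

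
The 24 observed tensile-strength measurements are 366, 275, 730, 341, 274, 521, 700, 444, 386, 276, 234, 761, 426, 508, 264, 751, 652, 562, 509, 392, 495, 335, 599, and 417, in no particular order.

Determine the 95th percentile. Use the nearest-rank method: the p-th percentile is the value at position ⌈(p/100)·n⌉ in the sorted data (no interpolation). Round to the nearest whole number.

Sorted: 234, 264, 274, 275, 276, 335, 341, 366, 386, 392, 417, 426, 444, 495, 508, 509, 521, 562, 599, 652, 700, 730, 751, 761.
n = 24.
Position = ⌈95/100 · 24⌉ = ⌈22.8⌉ = 23.
The value at rank 23 is 751.

751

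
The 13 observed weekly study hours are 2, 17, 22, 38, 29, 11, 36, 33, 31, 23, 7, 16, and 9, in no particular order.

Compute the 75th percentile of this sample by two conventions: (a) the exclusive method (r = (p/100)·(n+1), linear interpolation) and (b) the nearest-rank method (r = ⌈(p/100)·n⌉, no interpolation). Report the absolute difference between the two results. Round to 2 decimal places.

1.00

Sorted: 2, 7, 9, 11, 16, 17, 22, 23, 29, 31, 33, 36, 38.
n = 13.
(a) r = 10.5; between ranks 10 (31) and 11 (33): 32.
(b) the nearest-rank method: rank 10 → 31.
|32 − 31| = 1.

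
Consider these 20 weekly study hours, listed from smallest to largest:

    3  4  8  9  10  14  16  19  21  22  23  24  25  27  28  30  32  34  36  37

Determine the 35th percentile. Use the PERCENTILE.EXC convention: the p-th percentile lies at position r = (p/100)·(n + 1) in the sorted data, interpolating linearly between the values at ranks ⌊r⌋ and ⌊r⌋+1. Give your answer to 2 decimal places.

n = 20.
r = (35/100)·(20 + 1) = 7.35.
Rank 7 is 16 and rank 8 is 19.
Interpolate: 16 + 0.35·(19 − 16) = 16 + 0.35·3 = 17.05.

17.05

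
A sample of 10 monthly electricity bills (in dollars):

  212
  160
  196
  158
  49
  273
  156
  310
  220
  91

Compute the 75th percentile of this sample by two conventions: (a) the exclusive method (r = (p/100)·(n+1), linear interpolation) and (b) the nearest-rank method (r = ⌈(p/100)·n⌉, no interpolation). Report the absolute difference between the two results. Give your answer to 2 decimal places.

13.25

Sorted: 49, 91, 156, 158, 160, 196, 212, 220, 273, 310.
n = 10.
(a) r = 8.25; between ranks 8 (220) and 9 (273): 233.25.
(b) the nearest-rank method: rank 8 → 220.
|233.25 − 220| = 13.25.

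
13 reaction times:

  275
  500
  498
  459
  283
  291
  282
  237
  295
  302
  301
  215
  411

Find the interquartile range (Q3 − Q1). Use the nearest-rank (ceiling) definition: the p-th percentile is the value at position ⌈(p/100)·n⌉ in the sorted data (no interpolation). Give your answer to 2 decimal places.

129.00

Sorted: 215, 237, 275, 282, 283, 291, 295, 301, 302, 411, 459, 498, 500.
n = 13.
P25: rank ⌈25/100·13⌉ = 4 → 282.
P75: rank ⌈75/100·13⌉ = 10 → 411.
Difference: 411 − 282 = 129.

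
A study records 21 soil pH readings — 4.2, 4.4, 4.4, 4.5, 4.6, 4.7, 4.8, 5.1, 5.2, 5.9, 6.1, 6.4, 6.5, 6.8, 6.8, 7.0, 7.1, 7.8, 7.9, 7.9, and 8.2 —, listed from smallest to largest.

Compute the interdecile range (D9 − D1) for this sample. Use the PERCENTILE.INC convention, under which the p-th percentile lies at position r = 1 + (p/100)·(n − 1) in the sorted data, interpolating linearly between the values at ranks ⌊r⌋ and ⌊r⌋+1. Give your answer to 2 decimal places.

3.50

n = 21.
P10: r = 3 (integer) → 4.4.
P90: r = 19 (integer) → 7.9.
Difference: 7.9 − 4.4 = 3.5.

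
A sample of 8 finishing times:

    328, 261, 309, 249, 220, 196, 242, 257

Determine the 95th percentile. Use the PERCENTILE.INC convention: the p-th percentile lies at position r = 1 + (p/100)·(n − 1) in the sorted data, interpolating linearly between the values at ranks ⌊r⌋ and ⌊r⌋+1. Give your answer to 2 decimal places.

321.35

Sorted: 196, 220, 242, 249, 257, 261, 309, 328.
n = 8.
r = 1 + (95/100)·(8 − 1) = 1 + 6.65 = 7.65.
Rank 7 is 309 and rank 8 is 328.
Interpolate: 309 + 0.65·(328 − 309) = 309 + 0.65·19 = 321.35.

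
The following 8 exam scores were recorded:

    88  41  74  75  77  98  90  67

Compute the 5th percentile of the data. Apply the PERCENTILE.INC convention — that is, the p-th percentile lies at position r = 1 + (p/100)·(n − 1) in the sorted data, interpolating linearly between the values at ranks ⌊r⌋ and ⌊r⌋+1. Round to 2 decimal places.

50.10

Sorted: 41, 67, 74, 75, 77, 88, 90, 98.
n = 8.
r = 1 + (5/100)·(8 − 1) = 1 + 0.35 = 1.35.
Rank 1 is 41 and rank 2 is 67.
Interpolate: 41 + 0.35·(67 − 41) = 41 + 0.35·26 = 50.1.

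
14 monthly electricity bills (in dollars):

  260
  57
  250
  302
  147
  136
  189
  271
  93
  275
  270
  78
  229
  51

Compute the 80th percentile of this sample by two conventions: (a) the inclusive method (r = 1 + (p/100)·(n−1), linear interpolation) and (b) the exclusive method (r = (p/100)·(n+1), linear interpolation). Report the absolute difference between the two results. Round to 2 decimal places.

Sorted: 51, 57, 78, 93, 136, 147, 189, 229, 250, 260, 270, 271, 275, 302.
n = 14.
(a) r = 11.4; between ranks 11 (270) and 12 (271): 270.4.
(b) r = 12 → value at rank 12 = 271.
|270.4 − 271| = 0.6.

0.60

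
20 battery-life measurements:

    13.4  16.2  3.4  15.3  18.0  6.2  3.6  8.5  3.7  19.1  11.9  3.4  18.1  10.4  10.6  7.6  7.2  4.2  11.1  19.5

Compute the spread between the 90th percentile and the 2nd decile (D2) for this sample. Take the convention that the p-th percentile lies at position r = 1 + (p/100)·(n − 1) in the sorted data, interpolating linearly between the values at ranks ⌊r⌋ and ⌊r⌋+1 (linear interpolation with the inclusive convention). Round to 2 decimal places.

14.10

Sorted: 3.4, 3.4, 3.6, 3.7, 4.2, 6.2, 7.2, 7.6, 8.5, 10.4, 10.6, 11.1, 11.9, 13.4, 15.3, 16.2, 18.0, 18.1, 19.1, 19.5.
n = 20.
P20: r = 4.8; ranks 4–5 are 3.7, 4.2; interpolating gives 4.1.
P90: r = 18.1; ranks 18–19 are 18.1, 19.1; interpolating gives 18.2.
Difference: 18.2 − 4.1 = 14.1.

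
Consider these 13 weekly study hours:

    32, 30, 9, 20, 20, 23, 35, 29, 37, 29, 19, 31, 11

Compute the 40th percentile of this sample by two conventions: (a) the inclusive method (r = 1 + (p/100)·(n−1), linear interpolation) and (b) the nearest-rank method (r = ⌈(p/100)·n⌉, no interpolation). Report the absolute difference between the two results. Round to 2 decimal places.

Sorted: 9, 11, 19, 20, 20, 23, 29, 29, 30, 31, 32, 35, 37.
n = 13.
(a) r = 5.8; between ranks 5 (20) and 6 (23): 22.4.
(b) the nearest-rank method: rank 6 → 23.
|22.4 − 23| = 0.6.

0.60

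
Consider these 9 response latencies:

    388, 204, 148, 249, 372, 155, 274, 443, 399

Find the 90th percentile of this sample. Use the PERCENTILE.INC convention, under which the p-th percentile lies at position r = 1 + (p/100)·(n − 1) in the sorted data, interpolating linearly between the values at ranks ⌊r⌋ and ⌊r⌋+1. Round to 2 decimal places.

Sorted: 148, 155, 204, 249, 274, 372, 388, 399, 443.
n = 9.
r = 1 + (90/100)·(9 − 1) = 1 + 7.2 = 8.2.
Rank 8 is 399 and rank 9 is 443.
Interpolate: 399 + 0.2·(443 − 399) = 399 + 0.2·44 = 407.8.

407.80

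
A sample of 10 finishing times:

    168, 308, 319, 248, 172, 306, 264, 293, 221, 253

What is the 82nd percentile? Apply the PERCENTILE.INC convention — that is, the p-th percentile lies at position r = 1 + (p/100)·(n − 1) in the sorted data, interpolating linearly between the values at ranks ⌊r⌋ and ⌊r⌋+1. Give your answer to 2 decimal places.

Sorted: 168, 172, 221, 248, 253, 264, 293, 306, 308, 319.
n = 10.
r = 1 + (82/100)·(10 − 1) = 1 + 7.38 = 8.38.
Rank 8 is 306 and rank 9 is 308.
Interpolate: 306 + 0.38·(308 − 306) = 306 + 0.38·2 = 306.76.

306.76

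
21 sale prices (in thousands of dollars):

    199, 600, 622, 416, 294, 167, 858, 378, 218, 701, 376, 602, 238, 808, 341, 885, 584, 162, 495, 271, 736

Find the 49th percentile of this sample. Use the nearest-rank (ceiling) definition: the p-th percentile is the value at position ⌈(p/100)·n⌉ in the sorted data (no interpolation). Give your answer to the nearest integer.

Sorted: 162, 167, 199, 218, 238, 271, 294, 341, 376, 378, 416, 495, 584, 600, 602, 622, 701, 736, 808, 858, 885.
n = 21.
Position = ⌈49/100 · 21⌉ = ⌈10.29⌉ = 11.
The value at rank 11 is 416.

416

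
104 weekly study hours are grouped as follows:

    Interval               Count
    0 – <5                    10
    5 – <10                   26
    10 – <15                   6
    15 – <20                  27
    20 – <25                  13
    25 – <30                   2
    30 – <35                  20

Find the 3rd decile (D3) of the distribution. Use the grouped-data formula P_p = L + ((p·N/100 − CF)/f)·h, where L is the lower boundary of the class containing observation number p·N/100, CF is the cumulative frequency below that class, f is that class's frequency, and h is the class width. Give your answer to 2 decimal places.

N = 104; target position k = 30/100 · 104 = 31.2.
Cumulative frequencies: 10, 36, 42, 69, 82, 84, 104.
Observation 31.2 falls in the class 5 – <10.
L = 5, CF = 10, f = 26, h = 5.
P30 = 5 + ((31.2 − 10)/26)·5 = 5 + 4.07692 = 9.07692.

9.08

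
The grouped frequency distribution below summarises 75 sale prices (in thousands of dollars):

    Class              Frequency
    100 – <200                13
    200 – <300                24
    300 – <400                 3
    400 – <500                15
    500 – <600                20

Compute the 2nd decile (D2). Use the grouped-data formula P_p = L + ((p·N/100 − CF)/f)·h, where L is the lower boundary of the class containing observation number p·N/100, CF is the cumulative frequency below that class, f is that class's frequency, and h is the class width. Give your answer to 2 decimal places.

208.33

N = 75; target position k = 20/100 · 75 = 15.
Cumulative frequencies: 13, 37, 40, 55, 75.
Observation 15 falls in the class 200 – <300.
L = 200, CF = 13, f = 24, h = 100.
P20 = 200 + ((15 − 13)/24)·100 = 200 + 8.33333 = 208.333.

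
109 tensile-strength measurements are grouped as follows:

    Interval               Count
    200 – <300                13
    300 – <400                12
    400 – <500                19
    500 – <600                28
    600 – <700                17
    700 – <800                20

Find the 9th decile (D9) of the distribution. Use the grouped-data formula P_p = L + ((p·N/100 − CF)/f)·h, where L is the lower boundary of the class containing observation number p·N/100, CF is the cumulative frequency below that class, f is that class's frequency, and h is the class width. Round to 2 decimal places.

745.50

N = 109; target position k = 90/100 · 109 = 98.1.
Cumulative frequencies: 13, 25, 44, 72, 89, 109.
Observation 98.1 falls in the class 700 – <800.
L = 700, CF = 89, f = 20, h = 100.
P90 = 700 + ((98.1 − 89)/20)·100 = 700 + 45.5 = 745.5.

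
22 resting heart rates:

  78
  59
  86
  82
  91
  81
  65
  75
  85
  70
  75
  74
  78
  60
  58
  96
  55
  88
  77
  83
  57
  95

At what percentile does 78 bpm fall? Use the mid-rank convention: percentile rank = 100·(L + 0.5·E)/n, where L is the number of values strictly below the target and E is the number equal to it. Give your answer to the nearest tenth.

Sorted: 55, 57, 58, 59, 60, 65, 70, 74, 75, 75, 77, 78, 78, 81, 82, 83, 85, 86, 88, 91, 95, 96.
Count below 78: L = 11; count equal: E = 2; n = 22.
Percentile rank = 100·(11 + 0.5·2)/22 = 100·12/22 = 54.55.

54.5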